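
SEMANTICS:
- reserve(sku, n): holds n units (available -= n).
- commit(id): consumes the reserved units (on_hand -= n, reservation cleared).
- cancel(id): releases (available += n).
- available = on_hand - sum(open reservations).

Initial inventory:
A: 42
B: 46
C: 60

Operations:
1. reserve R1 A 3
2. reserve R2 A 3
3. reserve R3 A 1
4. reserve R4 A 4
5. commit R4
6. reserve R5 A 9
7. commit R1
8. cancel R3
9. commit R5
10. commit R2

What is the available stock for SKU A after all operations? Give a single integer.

Answer: 23

Derivation:
Step 1: reserve R1 A 3 -> on_hand[A=42 B=46 C=60] avail[A=39 B=46 C=60] open={R1}
Step 2: reserve R2 A 3 -> on_hand[A=42 B=46 C=60] avail[A=36 B=46 C=60] open={R1,R2}
Step 3: reserve R3 A 1 -> on_hand[A=42 B=46 C=60] avail[A=35 B=46 C=60] open={R1,R2,R3}
Step 4: reserve R4 A 4 -> on_hand[A=42 B=46 C=60] avail[A=31 B=46 C=60] open={R1,R2,R3,R4}
Step 5: commit R4 -> on_hand[A=38 B=46 C=60] avail[A=31 B=46 C=60] open={R1,R2,R3}
Step 6: reserve R5 A 9 -> on_hand[A=38 B=46 C=60] avail[A=22 B=46 C=60] open={R1,R2,R3,R5}
Step 7: commit R1 -> on_hand[A=35 B=46 C=60] avail[A=22 B=46 C=60] open={R2,R3,R5}
Step 8: cancel R3 -> on_hand[A=35 B=46 C=60] avail[A=23 B=46 C=60] open={R2,R5}
Step 9: commit R5 -> on_hand[A=26 B=46 C=60] avail[A=23 B=46 C=60] open={R2}
Step 10: commit R2 -> on_hand[A=23 B=46 C=60] avail[A=23 B=46 C=60] open={}
Final available[A] = 23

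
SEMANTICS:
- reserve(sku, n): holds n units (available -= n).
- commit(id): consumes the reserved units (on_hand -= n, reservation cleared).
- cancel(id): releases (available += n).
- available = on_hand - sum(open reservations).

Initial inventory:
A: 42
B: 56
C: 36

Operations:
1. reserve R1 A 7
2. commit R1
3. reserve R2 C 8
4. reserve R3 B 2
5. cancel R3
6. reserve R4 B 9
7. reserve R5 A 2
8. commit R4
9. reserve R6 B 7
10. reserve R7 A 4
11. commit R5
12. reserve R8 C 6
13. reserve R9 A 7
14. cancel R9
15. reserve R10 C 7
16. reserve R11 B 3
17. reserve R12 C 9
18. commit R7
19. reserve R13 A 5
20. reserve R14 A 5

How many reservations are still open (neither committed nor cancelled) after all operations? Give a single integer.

Answer: 8

Derivation:
Step 1: reserve R1 A 7 -> on_hand[A=42 B=56 C=36] avail[A=35 B=56 C=36] open={R1}
Step 2: commit R1 -> on_hand[A=35 B=56 C=36] avail[A=35 B=56 C=36] open={}
Step 3: reserve R2 C 8 -> on_hand[A=35 B=56 C=36] avail[A=35 B=56 C=28] open={R2}
Step 4: reserve R3 B 2 -> on_hand[A=35 B=56 C=36] avail[A=35 B=54 C=28] open={R2,R3}
Step 5: cancel R3 -> on_hand[A=35 B=56 C=36] avail[A=35 B=56 C=28] open={R2}
Step 6: reserve R4 B 9 -> on_hand[A=35 B=56 C=36] avail[A=35 B=47 C=28] open={R2,R4}
Step 7: reserve R5 A 2 -> on_hand[A=35 B=56 C=36] avail[A=33 B=47 C=28] open={R2,R4,R5}
Step 8: commit R4 -> on_hand[A=35 B=47 C=36] avail[A=33 B=47 C=28] open={R2,R5}
Step 9: reserve R6 B 7 -> on_hand[A=35 B=47 C=36] avail[A=33 B=40 C=28] open={R2,R5,R6}
Step 10: reserve R7 A 4 -> on_hand[A=35 B=47 C=36] avail[A=29 B=40 C=28] open={R2,R5,R6,R7}
Step 11: commit R5 -> on_hand[A=33 B=47 C=36] avail[A=29 B=40 C=28] open={R2,R6,R7}
Step 12: reserve R8 C 6 -> on_hand[A=33 B=47 C=36] avail[A=29 B=40 C=22] open={R2,R6,R7,R8}
Step 13: reserve R9 A 7 -> on_hand[A=33 B=47 C=36] avail[A=22 B=40 C=22] open={R2,R6,R7,R8,R9}
Step 14: cancel R9 -> on_hand[A=33 B=47 C=36] avail[A=29 B=40 C=22] open={R2,R6,R7,R8}
Step 15: reserve R10 C 7 -> on_hand[A=33 B=47 C=36] avail[A=29 B=40 C=15] open={R10,R2,R6,R7,R8}
Step 16: reserve R11 B 3 -> on_hand[A=33 B=47 C=36] avail[A=29 B=37 C=15] open={R10,R11,R2,R6,R7,R8}
Step 17: reserve R12 C 9 -> on_hand[A=33 B=47 C=36] avail[A=29 B=37 C=6] open={R10,R11,R12,R2,R6,R7,R8}
Step 18: commit R7 -> on_hand[A=29 B=47 C=36] avail[A=29 B=37 C=6] open={R10,R11,R12,R2,R6,R8}
Step 19: reserve R13 A 5 -> on_hand[A=29 B=47 C=36] avail[A=24 B=37 C=6] open={R10,R11,R12,R13,R2,R6,R8}
Step 20: reserve R14 A 5 -> on_hand[A=29 B=47 C=36] avail[A=19 B=37 C=6] open={R10,R11,R12,R13,R14,R2,R6,R8}
Open reservations: ['R10', 'R11', 'R12', 'R13', 'R14', 'R2', 'R6', 'R8'] -> 8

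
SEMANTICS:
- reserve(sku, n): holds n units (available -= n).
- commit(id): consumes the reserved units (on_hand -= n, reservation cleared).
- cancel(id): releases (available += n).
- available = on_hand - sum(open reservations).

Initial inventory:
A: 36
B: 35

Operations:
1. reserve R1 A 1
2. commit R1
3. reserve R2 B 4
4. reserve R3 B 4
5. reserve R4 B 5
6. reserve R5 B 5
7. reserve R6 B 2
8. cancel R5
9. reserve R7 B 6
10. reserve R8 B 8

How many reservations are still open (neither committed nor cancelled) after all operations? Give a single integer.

Step 1: reserve R1 A 1 -> on_hand[A=36 B=35] avail[A=35 B=35] open={R1}
Step 2: commit R1 -> on_hand[A=35 B=35] avail[A=35 B=35] open={}
Step 3: reserve R2 B 4 -> on_hand[A=35 B=35] avail[A=35 B=31] open={R2}
Step 4: reserve R3 B 4 -> on_hand[A=35 B=35] avail[A=35 B=27] open={R2,R3}
Step 5: reserve R4 B 5 -> on_hand[A=35 B=35] avail[A=35 B=22] open={R2,R3,R4}
Step 6: reserve R5 B 5 -> on_hand[A=35 B=35] avail[A=35 B=17] open={R2,R3,R4,R5}
Step 7: reserve R6 B 2 -> on_hand[A=35 B=35] avail[A=35 B=15] open={R2,R3,R4,R5,R6}
Step 8: cancel R5 -> on_hand[A=35 B=35] avail[A=35 B=20] open={R2,R3,R4,R6}
Step 9: reserve R7 B 6 -> on_hand[A=35 B=35] avail[A=35 B=14] open={R2,R3,R4,R6,R7}
Step 10: reserve R8 B 8 -> on_hand[A=35 B=35] avail[A=35 B=6] open={R2,R3,R4,R6,R7,R8}
Open reservations: ['R2', 'R3', 'R4', 'R6', 'R7', 'R8'] -> 6

Answer: 6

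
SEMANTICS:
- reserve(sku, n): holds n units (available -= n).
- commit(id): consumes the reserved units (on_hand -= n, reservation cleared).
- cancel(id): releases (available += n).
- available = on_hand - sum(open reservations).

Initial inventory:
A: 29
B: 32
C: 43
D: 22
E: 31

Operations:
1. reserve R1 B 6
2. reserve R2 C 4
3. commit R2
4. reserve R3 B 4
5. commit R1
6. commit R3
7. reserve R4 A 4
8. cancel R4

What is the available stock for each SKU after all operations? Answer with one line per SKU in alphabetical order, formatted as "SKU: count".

Answer: A: 29
B: 22
C: 39
D: 22
E: 31

Derivation:
Step 1: reserve R1 B 6 -> on_hand[A=29 B=32 C=43 D=22 E=31] avail[A=29 B=26 C=43 D=22 E=31] open={R1}
Step 2: reserve R2 C 4 -> on_hand[A=29 B=32 C=43 D=22 E=31] avail[A=29 B=26 C=39 D=22 E=31] open={R1,R2}
Step 3: commit R2 -> on_hand[A=29 B=32 C=39 D=22 E=31] avail[A=29 B=26 C=39 D=22 E=31] open={R1}
Step 4: reserve R3 B 4 -> on_hand[A=29 B=32 C=39 D=22 E=31] avail[A=29 B=22 C=39 D=22 E=31] open={R1,R3}
Step 5: commit R1 -> on_hand[A=29 B=26 C=39 D=22 E=31] avail[A=29 B=22 C=39 D=22 E=31] open={R3}
Step 6: commit R3 -> on_hand[A=29 B=22 C=39 D=22 E=31] avail[A=29 B=22 C=39 D=22 E=31] open={}
Step 7: reserve R4 A 4 -> on_hand[A=29 B=22 C=39 D=22 E=31] avail[A=25 B=22 C=39 D=22 E=31] open={R4}
Step 8: cancel R4 -> on_hand[A=29 B=22 C=39 D=22 E=31] avail[A=29 B=22 C=39 D=22 E=31] open={}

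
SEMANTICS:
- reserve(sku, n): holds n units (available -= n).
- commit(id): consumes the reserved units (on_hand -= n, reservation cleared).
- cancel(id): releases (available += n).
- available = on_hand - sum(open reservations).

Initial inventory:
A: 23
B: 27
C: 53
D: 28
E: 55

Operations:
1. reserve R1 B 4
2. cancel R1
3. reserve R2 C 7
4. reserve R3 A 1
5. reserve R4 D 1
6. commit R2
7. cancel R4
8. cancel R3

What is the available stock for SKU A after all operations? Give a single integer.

Answer: 23

Derivation:
Step 1: reserve R1 B 4 -> on_hand[A=23 B=27 C=53 D=28 E=55] avail[A=23 B=23 C=53 D=28 E=55] open={R1}
Step 2: cancel R1 -> on_hand[A=23 B=27 C=53 D=28 E=55] avail[A=23 B=27 C=53 D=28 E=55] open={}
Step 3: reserve R2 C 7 -> on_hand[A=23 B=27 C=53 D=28 E=55] avail[A=23 B=27 C=46 D=28 E=55] open={R2}
Step 4: reserve R3 A 1 -> on_hand[A=23 B=27 C=53 D=28 E=55] avail[A=22 B=27 C=46 D=28 E=55] open={R2,R3}
Step 5: reserve R4 D 1 -> on_hand[A=23 B=27 C=53 D=28 E=55] avail[A=22 B=27 C=46 D=27 E=55] open={R2,R3,R4}
Step 6: commit R2 -> on_hand[A=23 B=27 C=46 D=28 E=55] avail[A=22 B=27 C=46 D=27 E=55] open={R3,R4}
Step 7: cancel R4 -> on_hand[A=23 B=27 C=46 D=28 E=55] avail[A=22 B=27 C=46 D=28 E=55] open={R3}
Step 8: cancel R3 -> on_hand[A=23 B=27 C=46 D=28 E=55] avail[A=23 B=27 C=46 D=28 E=55] open={}
Final available[A] = 23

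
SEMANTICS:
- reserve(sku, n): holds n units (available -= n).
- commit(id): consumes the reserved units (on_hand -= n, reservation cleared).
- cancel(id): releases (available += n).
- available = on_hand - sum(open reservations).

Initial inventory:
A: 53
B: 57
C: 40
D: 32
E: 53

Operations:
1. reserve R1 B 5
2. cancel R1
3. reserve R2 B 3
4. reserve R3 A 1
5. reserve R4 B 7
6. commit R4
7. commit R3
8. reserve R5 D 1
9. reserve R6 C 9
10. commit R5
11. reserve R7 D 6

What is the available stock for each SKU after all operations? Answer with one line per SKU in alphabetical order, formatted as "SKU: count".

Answer: A: 52
B: 47
C: 31
D: 25
E: 53

Derivation:
Step 1: reserve R1 B 5 -> on_hand[A=53 B=57 C=40 D=32 E=53] avail[A=53 B=52 C=40 D=32 E=53] open={R1}
Step 2: cancel R1 -> on_hand[A=53 B=57 C=40 D=32 E=53] avail[A=53 B=57 C=40 D=32 E=53] open={}
Step 3: reserve R2 B 3 -> on_hand[A=53 B=57 C=40 D=32 E=53] avail[A=53 B=54 C=40 D=32 E=53] open={R2}
Step 4: reserve R3 A 1 -> on_hand[A=53 B=57 C=40 D=32 E=53] avail[A=52 B=54 C=40 D=32 E=53] open={R2,R3}
Step 5: reserve R4 B 7 -> on_hand[A=53 B=57 C=40 D=32 E=53] avail[A=52 B=47 C=40 D=32 E=53] open={R2,R3,R4}
Step 6: commit R4 -> on_hand[A=53 B=50 C=40 D=32 E=53] avail[A=52 B=47 C=40 D=32 E=53] open={R2,R3}
Step 7: commit R3 -> on_hand[A=52 B=50 C=40 D=32 E=53] avail[A=52 B=47 C=40 D=32 E=53] open={R2}
Step 8: reserve R5 D 1 -> on_hand[A=52 B=50 C=40 D=32 E=53] avail[A=52 B=47 C=40 D=31 E=53] open={R2,R5}
Step 9: reserve R6 C 9 -> on_hand[A=52 B=50 C=40 D=32 E=53] avail[A=52 B=47 C=31 D=31 E=53] open={R2,R5,R6}
Step 10: commit R5 -> on_hand[A=52 B=50 C=40 D=31 E=53] avail[A=52 B=47 C=31 D=31 E=53] open={R2,R6}
Step 11: reserve R7 D 6 -> on_hand[A=52 B=50 C=40 D=31 E=53] avail[A=52 B=47 C=31 D=25 E=53] open={R2,R6,R7}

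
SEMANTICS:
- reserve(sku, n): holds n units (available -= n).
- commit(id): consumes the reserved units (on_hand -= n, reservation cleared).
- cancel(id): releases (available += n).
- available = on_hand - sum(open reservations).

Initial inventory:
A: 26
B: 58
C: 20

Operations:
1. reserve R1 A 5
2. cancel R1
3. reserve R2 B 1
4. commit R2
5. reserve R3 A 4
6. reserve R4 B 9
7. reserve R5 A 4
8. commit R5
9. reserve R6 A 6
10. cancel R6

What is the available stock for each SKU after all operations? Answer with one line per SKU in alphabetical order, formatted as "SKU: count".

Step 1: reserve R1 A 5 -> on_hand[A=26 B=58 C=20] avail[A=21 B=58 C=20] open={R1}
Step 2: cancel R1 -> on_hand[A=26 B=58 C=20] avail[A=26 B=58 C=20] open={}
Step 3: reserve R2 B 1 -> on_hand[A=26 B=58 C=20] avail[A=26 B=57 C=20] open={R2}
Step 4: commit R2 -> on_hand[A=26 B=57 C=20] avail[A=26 B=57 C=20] open={}
Step 5: reserve R3 A 4 -> on_hand[A=26 B=57 C=20] avail[A=22 B=57 C=20] open={R3}
Step 6: reserve R4 B 9 -> on_hand[A=26 B=57 C=20] avail[A=22 B=48 C=20] open={R3,R4}
Step 7: reserve R5 A 4 -> on_hand[A=26 B=57 C=20] avail[A=18 B=48 C=20] open={R3,R4,R5}
Step 8: commit R5 -> on_hand[A=22 B=57 C=20] avail[A=18 B=48 C=20] open={R3,R4}
Step 9: reserve R6 A 6 -> on_hand[A=22 B=57 C=20] avail[A=12 B=48 C=20] open={R3,R4,R6}
Step 10: cancel R6 -> on_hand[A=22 B=57 C=20] avail[A=18 B=48 C=20] open={R3,R4}

Answer: A: 18
B: 48
C: 20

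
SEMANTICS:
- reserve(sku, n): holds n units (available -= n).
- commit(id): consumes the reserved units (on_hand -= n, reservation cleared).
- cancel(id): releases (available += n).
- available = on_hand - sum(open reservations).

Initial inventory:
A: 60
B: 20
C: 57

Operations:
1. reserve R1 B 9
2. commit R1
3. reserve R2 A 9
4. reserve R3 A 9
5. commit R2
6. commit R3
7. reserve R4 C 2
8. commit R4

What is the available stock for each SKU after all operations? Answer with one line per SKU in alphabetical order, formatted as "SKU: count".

Answer: A: 42
B: 11
C: 55

Derivation:
Step 1: reserve R1 B 9 -> on_hand[A=60 B=20 C=57] avail[A=60 B=11 C=57] open={R1}
Step 2: commit R1 -> on_hand[A=60 B=11 C=57] avail[A=60 B=11 C=57] open={}
Step 3: reserve R2 A 9 -> on_hand[A=60 B=11 C=57] avail[A=51 B=11 C=57] open={R2}
Step 4: reserve R3 A 9 -> on_hand[A=60 B=11 C=57] avail[A=42 B=11 C=57] open={R2,R3}
Step 5: commit R2 -> on_hand[A=51 B=11 C=57] avail[A=42 B=11 C=57] open={R3}
Step 6: commit R3 -> on_hand[A=42 B=11 C=57] avail[A=42 B=11 C=57] open={}
Step 7: reserve R4 C 2 -> on_hand[A=42 B=11 C=57] avail[A=42 B=11 C=55] open={R4}
Step 8: commit R4 -> on_hand[A=42 B=11 C=55] avail[A=42 B=11 C=55] open={}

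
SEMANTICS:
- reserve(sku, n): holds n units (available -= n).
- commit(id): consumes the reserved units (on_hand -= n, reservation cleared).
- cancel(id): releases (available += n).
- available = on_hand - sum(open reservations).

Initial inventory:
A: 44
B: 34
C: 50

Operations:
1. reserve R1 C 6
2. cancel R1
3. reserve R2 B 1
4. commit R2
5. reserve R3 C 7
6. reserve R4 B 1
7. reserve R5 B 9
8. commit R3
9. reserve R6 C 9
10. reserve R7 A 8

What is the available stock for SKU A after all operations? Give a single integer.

Answer: 36

Derivation:
Step 1: reserve R1 C 6 -> on_hand[A=44 B=34 C=50] avail[A=44 B=34 C=44] open={R1}
Step 2: cancel R1 -> on_hand[A=44 B=34 C=50] avail[A=44 B=34 C=50] open={}
Step 3: reserve R2 B 1 -> on_hand[A=44 B=34 C=50] avail[A=44 B=33 C=50] open={R2}
Step 4: commit R2 -> on_hand[A=44 B=33 C=50] avail[A=44 B=33 C=50] open={}
Step 5: reserve R3 C 7 -> on_hand[A=44 B=33 C=50] avail[A=44 B=33 C=43] open={R3}
Step 6: reserve R4 B 1 -> on_hand[A=44 B=33 C=50] avail[A=44 B=32 C=43] open={R3,R4}
Step 7: reserve R5 B 9 -> on_hand[A=44 B=33 C=50] avail[A=44 B=23 C=43] open={R3,R4,R5}
Step 8: commit R3 -> on_hand[A=44 B=33 C=43] avail[A=44 B=23 C=43] open={R4,R5}
Step 9: reserve R6 C 9 -> on_hand[A=44 B=33 C=43] avail[A=44 B=23 C=34] open={R4,R5,R6}
Step 10: reserve R7 A 8 -> on_hand[A=44 B=33 C=43] avail[A=36 B=23 C=34] open={R4,R5,R6,R7}
Final available[A] = 36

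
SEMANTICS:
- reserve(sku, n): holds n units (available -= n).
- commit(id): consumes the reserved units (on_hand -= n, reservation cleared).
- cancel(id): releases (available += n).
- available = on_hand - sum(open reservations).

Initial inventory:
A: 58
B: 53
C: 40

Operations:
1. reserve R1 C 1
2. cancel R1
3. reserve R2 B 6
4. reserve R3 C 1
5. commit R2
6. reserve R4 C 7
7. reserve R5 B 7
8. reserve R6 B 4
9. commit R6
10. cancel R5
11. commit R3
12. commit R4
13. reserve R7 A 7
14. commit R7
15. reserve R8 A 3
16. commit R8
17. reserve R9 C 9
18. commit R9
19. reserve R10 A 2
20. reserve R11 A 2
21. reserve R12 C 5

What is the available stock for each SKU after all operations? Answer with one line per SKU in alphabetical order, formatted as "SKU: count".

Step 1: reserve R1 C 1 -> on_hand[A=58 B=53 C=40] avail[A=58 B=53 C=39] open={R1}
Step 2: cancel R1 -> on_hand[A=58 B=53 C=40] avail[A=58 B=53 C=40] open={}
Step 3: reserve R2 B 6 -> on_hand[A=58 B=53 C=40] avail[A=58 B=47 C=40] open={R2}
Step 4: reserve R3 C 1 -> on_hand[A=58 B=53 C=40] avail[A=58 B=47 C=39] open={R2,R3}
Step 5: commit R2 -> on_hand[A=58 B=47 C=40] avail[A=58 B=47 C=39] open={R3}
Step 6: reserve R4 C 7 -> on_hand[A=58 B=47 C=40] avail[A=58 B=47 C=32] open={R3,R4}
Step 7: reserve R5 B 7 -> on_hand[A=58 B=47 C=40] avail[A=58 B=40 C=32] open={R3,R4,R5}
Step 8: reserve R6 B 4 -> on_hand[A=58 B=47 C=40] avail[A=58 B=36 C=32] open={R3,R4,R5,R6}
Step 9: commit R6 -> on_hand[A=58 B=43 C=40] avail[A=58 B=36 C=32] open={R3,R4,R5}
Step 10: cancel R5 -> on_hand[A=58 B=43 C=40] avail[A=58 B=43 C=32] open={R3,R4}
Step 11: commit R3 -> on_hand[A=58 B=43 C=39] avail[A=58 B=43 C=32] open={R4}
Step 12: commit R4 -> on_hand[A=58 B=43 C=32] avail[A=58 B=43 C=32] open={}
Step 13: reserve R7 A 7 -> on_hand[A=58 B=43 C=32] avail[A=51 B=43 C=32] open={R7}
Step 14: commit R7 -> on_hand[A=51 B=43 C=32] avail[A=51 B=43 C=32] open={}
Step 15: reserve R8 A 3 -> on_hand[A=51 B=43 C=32] avail[A=48 B=43 C=32] open={R8}
Step 16: commit R8 -> on_hand[A=48 B=43 C=32] avail[A=48 B=43 C=32] open={}
Step 17: reserve R9 C 9 -> on_hand[A=48 B=43 C=32] avail[A=48 B=43 C=23] open={R9}
Step 18: commit R9 -> on_hand[A=48 B=43 C=23] avail[A=48 B=43 C=23] open={}
Step 19: reserve R10 A 2 -> on_hand[A=48 B=43 C=23] avail[A=46 B=43 C=23] open={R10}
Step 20: reserve R11 A 2 -> on_hand[A=48 B=43 C=23] avail[A=44 B=43 C=23] open={R10,R11}
Step 21: reserve R12 C 5 -> on_hand[A=48 B=43 C=23] avail[A=44 B=43 C=18] open={R10,R11,R12}

Answer: A: 44
B: 43
C: 18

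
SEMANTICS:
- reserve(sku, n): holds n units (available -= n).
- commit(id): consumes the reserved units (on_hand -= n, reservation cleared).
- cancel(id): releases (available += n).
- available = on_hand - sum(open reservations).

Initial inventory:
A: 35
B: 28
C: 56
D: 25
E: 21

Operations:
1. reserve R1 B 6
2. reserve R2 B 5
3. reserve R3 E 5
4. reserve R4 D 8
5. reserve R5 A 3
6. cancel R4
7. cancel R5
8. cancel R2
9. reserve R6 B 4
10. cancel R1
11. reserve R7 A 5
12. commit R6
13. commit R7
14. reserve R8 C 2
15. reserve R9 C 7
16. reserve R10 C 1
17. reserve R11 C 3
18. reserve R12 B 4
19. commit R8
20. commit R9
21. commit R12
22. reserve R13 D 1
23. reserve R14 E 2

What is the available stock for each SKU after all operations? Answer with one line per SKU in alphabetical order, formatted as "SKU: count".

Answer: A: 30
B: 20
C: 43
D: 24
E: 14

Derivation:
Step 1: reserve R1 B 6 -> on_hand[A=35 B=28 C=56 D=25 E=21] avail[A=35 B=22 C=56 D=25 E=21] open={R1}
Step 2: reserve R2 B 5 -> on_hand[A=35 B=28 C=56 D=25 E=21] avail[A=35 B=17 C=56 D=25 E=21] open={R1,R2}
Step 3: reserve R3 E 5 -> on_hand[A=35 B=28 C=56 D=25 E=21] avail[A=35 B=17 C=56 D=25 E=16] open={R1,R2,R3}
Step 4: reserve R4 D 8 -> on_hand[A=35 B=28 C=56 D=25 E=21] avail[A=35 B=17 C=56 D=17 E=16] open={R1,R2,R3,R4}
Step 5: reserve R5 A 3 -> on_hand[A=35 B=28 C=56 D=25 E=21] avail[A=32 B=17 C=56 D=17 E=16] open={R1,R2,R3,R4,R5}
Step 6: cancel R4 -> on_hand[A=35 B=28 C=56 D=25 E=21] avail[A=32 B=17 C=56 D=25 E=16] open={R1,R2,R3,R5}
Step 7: cancel R5 -> on_hand[A=35 B=28 C=56 D=25 E=21] avail[A=35 B=17 C=56 D=25 E=16] open={R1,R2,R3}
Step 8: cancel R2 -> on_hand[A=35 B=28 C=56 D=25 E=21] avail[A=35 B=22 C=56 D=25 E=16] open={R1,R3}
Step 9: reserve R6 B 4 -> on_hand[A=35 B=28 C=56 D=25 E=21] avail[A=35 B=18 C=56 D=25 E=16] open={R1,R3,R6}
Step 10: cancel R1 -> on_hand[A=35 B=28 C=56 D=25 E=21] avail[A=35 B=24 C=56 D=25 E=16] open={R3,R6}
Step 11: reserve R7 A 5 -> on_hand[A=35 B=28 C=56 D=25 E=21] avail[A=30 B=24 C=56 D=25 E=16] open={R3,R6,R7}
Step 12: commit R6 -> on_hand[A=35 B=24 C=56 D=25 E=21] avail[A=30 B=24 C=56 D=25 E=16] open={R3,R7}
Step 13: commit R7 -> on_hand[A=30 B=24 C=56 D=25 E=21] avail[A=30 B=24 C=56 D=25 E=16] open={R3}
Step 14: reserve R8 C 2 -> on_hand[A=30 B=24 C=56 D=25 E=21] avail[A=30 B=24 C=54 D=25 E=16] open={R3,R8}
Step 15: reserve R9 C 7 -> on_hand[A=30 B=24 C=56 D=25 E=21] avail[A=30 B=24 C=47 D=25 E=16] open={R3,R8,R9}
Step 16: reserve R10 C 1 -> on_hand[A=30 B=24 C=56 D=25 E=21] avail[A=30 B=24 C=46 D=25 E=16] open={R10,R3,R8,R9}
Step 17: reserve R11 C 3 -> on_hand[A=30 B=24 C=56 D=25 E=21] avail[A=30 B=24 C=43 D=25 E=16] open={R10,R11,R3,R8,R9}
Step 18: reserve R12 B 4 -> on_hand[A=30 B=24 C=56 D=25 E=21] avail[A=30 B=20 C=43 D=25 E=16] open={R10,R11,R12,R3,R8,R9}
Step 19: commit R8 -> on_hand[A=30 B=24 C=54 D=25 E=21] avail[A=30 B=20 C=43 D=25 E=16] open={R10,R11,R12,R3,R9}
Step 20: commit R9 -> on_hand[A=30 B=24 C=47 D=25 E=21] avail[A=30 B=20 C=43 D=25 E=16] open={R10,R11,R12,R3}
Step 21: commit R12 -> on_hand[A=30 B=20 C=47 D=25 E=21] avail[A=30 B=20 C=43 D=25 E=16] open={R10,R11,R3}
Step 22: reserve R13 D 1 -> on_hand[A=30 B=20 C=47 D=25 E=21] avail[A=30 B=20 C=43 D=24 E=16] open={R10,R11,R13,R3}
Step 23: reserve R14 E 2 -> on_hand[A=30 B=20 C=47 D=25 E=21] avail[A=30 B=20 C=43 D=24 E=14] open={R10,R11,R13,R14,R3}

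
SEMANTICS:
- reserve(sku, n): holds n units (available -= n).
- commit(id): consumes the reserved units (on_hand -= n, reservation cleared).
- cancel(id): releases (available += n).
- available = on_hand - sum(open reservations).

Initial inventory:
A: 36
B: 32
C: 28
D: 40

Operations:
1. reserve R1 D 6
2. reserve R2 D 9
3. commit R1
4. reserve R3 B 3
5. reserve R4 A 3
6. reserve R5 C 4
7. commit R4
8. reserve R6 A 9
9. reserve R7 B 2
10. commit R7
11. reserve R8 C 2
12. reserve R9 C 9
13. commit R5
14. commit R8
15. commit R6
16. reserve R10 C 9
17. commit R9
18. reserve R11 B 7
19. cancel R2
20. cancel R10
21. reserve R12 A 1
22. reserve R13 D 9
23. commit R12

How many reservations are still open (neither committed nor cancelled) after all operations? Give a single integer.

Answer: 3

Derivation:
Step 1: reserve R1 D 6 -> on_hand[A=36 B=32 C=28 D=40] avail[A=36 B=32 C=28 D=34] open={R1}
Step 2: reserve R2 D 9 -> on_hand[A=36 B=32 C=28 D=40] avail[A=36 B=32 C=28 D=25] open={R1,R2}
Step 3: commit R1 -> on_hand[A=36 B=32 C=28 D=34] avail[A=36 B=32 C=28 D=25] open={R2}
Step 4: reserve R3 B 3 -> on_hand[A=36 B=32 C=28 D=34] avail[A=36 B=29 C=28 D=25] open={R2,R3}
Step 5: reserve R4 A 3 -> on_hand[A=36 B=32 C=28 D=34] avail[A=33 B=29 C=28 D=25] open={R2,R3,R4}
Step 6: reserve R5 C 4 -> on_hand[A=36 B=32 C=28 D=34] avail[A=33 B=29 C=24 D=25] open={R2,R3,R4,R5}
Step 7: commit R4 -> on_hand[A=33 B=32 C=28 D=34] avail[A=33 B=29 C=24 D=25] open={R2,R3,R5}
Step 8: reserve R6 A 9 -> on_hand[A=33 B=32 C=28 D=34] avail[A=24 B=29 C=24 D=25] open={R2,R3,R5,R6}
Step 9: reserve R7 B 2 -> on_hand[A=33 B=32 C=28 D=34] avail[A=24 B=27 C=24 D=25] open={R2,R3,R5,R6,R7}
Step 10: commit R7 -> on_hand[A=33 B=30 C=28 D=34] avail[A=24 B=27 C=24 D=25] open={R2,R3,R5,R6}
Step 11: reserve R8 C 2 -> on_hand[A=33 B=30 C=28 D=34] avail[A=24 B=27 C=22 D=25] open={R2,R3,R5,R6,R8}
Step 12: reserve R9 C 9 -> on_hand[A=33 B=30 C=28 D=34] avail[A=24 B=27 C=13 D=25] open={R2,R3,R5,R6,R8,R9}
Step 13: commit R5 -> on_hand[A=33 B=30 C=24 D=34] avail[A=24 B=27 C=13 D=25] open={R2,R3,R6,R8,R9}
Step 14: commit R8 -> on_hand[A=33 B=30 C=22 D=34] avail[A=24 B=27 C=13 D=25] open={R2,R3,R6,R9}
Step 15: commit R6 -> on_hand[A=24 B=30 C=22 D=34] avail[A=24 B=27 C=13 D=25] open={R2,R3,R9}
Step 16: reserve R10 C 9 -> on_hand[A=24 B=30 C=22 D=34] avail[A=24 B=27 C=4 D=25] open={R10,R2,R3,R9}
Step 17: commit R9 -> on_hand[A=24 B=30 C=13 D=34] avail[A=24 B=27 C=4 D=25] open={R10,R2,R3}
Step 18: reserve R11 B 7 -> on_hand[A=24 B=30 C=13 D=34] avail[A=24 B=20 C=4 D=25] open={R10,R11,R2,R3}
Step 19: cancel R2 -> on_hand[A=24 B=30 C=13 D=34] avail[A=24 B=20 C=4 D=34] open={R10,R11,R3}
Step 20: cancel R10 -> on_hand[A=24 B=30 C=13 D=34] avail[A=24 B=20 C=13 D=34] open={R11,R3}
Step 21: reserve R12 A 1 -> on_hand[A=24 B=30 C=13 D=34] avail[A=23 B=20 C=13 D=34] open={R11,R12,R3}
Step 22: reserve R13 D 9 -> on_hand[A=24 B=30 C=13 D=34] avail[A=23 B=20 C=13 D=25] open={R11,R12,R13,R3}
Step 23: commit R12 -> on_hand[A=23 B=30 C=13 D=34] avail[A=23 B=20 C=13 D=25] open={R11,R13,R3}
Open reservations: ['R11', 'R13', 'R3'] -> 3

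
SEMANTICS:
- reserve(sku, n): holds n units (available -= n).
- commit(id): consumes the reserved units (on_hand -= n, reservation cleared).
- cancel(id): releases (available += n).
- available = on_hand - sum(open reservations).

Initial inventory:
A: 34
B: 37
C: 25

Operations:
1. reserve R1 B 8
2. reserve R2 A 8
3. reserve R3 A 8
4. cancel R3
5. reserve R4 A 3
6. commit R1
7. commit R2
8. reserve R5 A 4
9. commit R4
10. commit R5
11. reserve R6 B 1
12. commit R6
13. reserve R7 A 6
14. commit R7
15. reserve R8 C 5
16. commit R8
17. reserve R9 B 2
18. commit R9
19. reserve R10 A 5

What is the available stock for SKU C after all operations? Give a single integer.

Answer: 20

Derivation:
Step 1: reserve R1 B 8 -> on_hand[A=34 B=37 C=25] avail[A=34 B=29 C=25] open={R1}
Step 2: reserve R2 A 8 -> on_hand[A=34 B=37 C=25] avail[A=26 B=29 C=25] open={R1,R2}
Step 3: reserve R3 A 8 -> on_hand[A=34 B=37 C=25] avail[A=18 B=29 C=25] open={R1,R2,R3}
Step 4: cancel R3 -> on_hand[A=34 B=37 C=25] avail[A=26 B=29 C=25] open={R1,R2}
Step 5: reserve R4 A 3 -> on_hand[A=34 B=37 C=25] avail[A=23 B=29 C=25] open={R1,R2,R4}
Step 6: commit R1 -> on_hand[A=34 B=29 C=25] avail[A=23 B=29 C=25] open={R2,R4}
Step 7: commit R2 -> on_hand[A=26 B=29 C=25] avail[A=23 B=29 C=25] open={R4}
Step 8: reserve R5 A 4 -> on_hand[A=26 B=29 C=25] avail[A=19 B=29 C=25] open={R4,R5}
Step 9: commit R4 -> on_hand[A=23 B=29 C=25] avail[A=19 B=29 C=25] open={R5}
Step 10: commit R5 -> on_hand[A=19 B=29 C=25] avail[A=19 B=29 C=25] open={}
Step 11: reserve R6 B 1 -> on_hand[A=19 B=29 C=25] avail[A=19 B=28 C=25] open={R6}
Step 12: commit R6 -> on_hand[A=19 B=28 C=25] avail[A=19 B=28 C=25] open={}
Step 13: reserve R7 A 6 -> on_hand[A=19 B=28 C=25] avail[A=13 B=28 C=25] open={R7}
Step 14: commit R7 -> on_hand[A=13 B=28 C=25] avail[A=13 B=28 C=25] open={}
Step 15: reserve R8 C 5 -> on_hand[A=13 B=28 C=25] avail[A=13 B=28 C=20] open={R8}
Step 16: commit R8 -> on_hand[A=13 B=28 C=20] avail[A=13 B=28 C=20] open={}
Step 17: reserve R9 B 2 -> on_hand[A=13 B=28 C=20] avail[A=13 B=26 C=20] open={R9}
Step 18: commit R9 -> on_hand[A=13 B=26 C=20] avail[A=13 B=26 C=20] open={}
Step 19: reserve R10 A 5 -> on_hand[A=13 B=26 C=20] avail[A=8 B=26 C=20] open={R10}
Final available[C] = 20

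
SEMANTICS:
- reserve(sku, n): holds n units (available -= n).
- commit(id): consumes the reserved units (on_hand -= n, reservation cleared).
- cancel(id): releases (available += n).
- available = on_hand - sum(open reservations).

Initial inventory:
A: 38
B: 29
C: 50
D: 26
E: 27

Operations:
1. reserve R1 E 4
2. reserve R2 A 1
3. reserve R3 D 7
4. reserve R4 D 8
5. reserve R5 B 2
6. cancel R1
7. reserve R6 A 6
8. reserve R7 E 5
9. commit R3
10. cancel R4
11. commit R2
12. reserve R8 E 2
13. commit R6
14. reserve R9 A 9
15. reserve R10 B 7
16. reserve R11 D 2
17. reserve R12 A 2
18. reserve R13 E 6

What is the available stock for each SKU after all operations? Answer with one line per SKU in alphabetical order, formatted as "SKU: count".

Step 1: reserve R1 E 4 -> on_hand[A=38 B=29 C=50 D=26 E=27] avail[A=38 B=29 C=50 D=26 E=23] open={R1}
Step 2: reserve R2 A 1 -> on_hand[A=38 B=29 C=50 D=26 E=27] avail[A=37 B=29 C=50 D=26 E=23] open={R1,R2}
Step 3: reserve R3 D 7 -> on_hand[A=38 B=29 C=50 D=26 E=27] avail[A=37 B=29 C=50 D=19 E=23] open={R1,R2,R3}
Step 4: reserve R4 D 8 -> on_hand[A=38 B=29 C=50 D=26 E=27] avail[A=37 B=29 C=50 D=11 E=23] open={R1,R2,R3,R4}
Step 5: reserve R5 B 2 -> on_hand[A=38 B=29 C=50 D=26 E=27] avail[A=37 B=27 C=50 D=11 E=23] open={R1,R2,R3,R4,R5}
Step 6: cancel R1 -> on_hand[A=38 B=29 C=50 D=26 E=27] avail[A=37 B=27 C=50 D=11 E=27] open={R2,R3,R4,R5}
Step 7: reserve R6 A 6 -> on_hand[A=38 B=29 C=50 D=26 E=27] avail[A=31 B=27 C=50 D=11 E=27] open={R2,R3,R4,R5,R6}
Step 8: reserve R7 E 5 -> on_hand[A=38 B=29 C=50 D=26 E=27] avail[A=31 B=27 C=50 D=11 E=22] open={R2,R3,R4,R5,R6,R7}
Step 9: commit R3 -> on_hand[A=38 B=29 C=50 D=19 E=27] avail[A=31 B=27 C=50 D=11 E=22] open={R2,R4,R5,R6,R7}
Step 10: cancel R4 -> on_hand[A=38 B=29 C=50 D=19 E=27] avail[A=31 B=27 C=50 D=19 E=22] open={R2,R5,R6,R7}
Step 11: commit R2 -> on_hand[A=37 B=29 C=50 D=19 E=27] avail[A=31 B=27 C=50 D=19 E=22] open={R5,R6,R7}
Step 12: reserve R8 E 2 -> on_hand[A=37 B=29 C=50 D=19 E=27] avail[A=31 B=27 C=50 D=19 E=20] open={R5,R6,R7,R8}
Step 13: commit R6 -> on_hand[A=31 B=29 C=50 D=19 E=27] avail[A=31 B=27 C=50 D=19 E=20] open={R5,R7,R8}
Step 14: reserve R9 A 9 -> on_hand[A=31 B=29 C=50 D=19 E=27] avail[A=22 B=27 C=50 D=19 E=20] open={R5,R7,R8,R9}
Step 15: reserve R10 B 7 -> on_hand[A=31 B=29 C=50 D=19 E=27] avail[A=22 B=20 C=50 D=19 E=20] open={R10,R5,R7,R8,R9}
Step 16: reserve R11 D 2 -> on_hand[A=31 B=29 C=50 D=19 E=27] avail[A=22 B=20 C=50 D=17 E=20] open={R10,R11,R5,R7,R8,R9}
Step 17: reserve R12 A 2 -> on_hand[A=31 B=29 C=50 D=19 E=27] avail[A=20 B=20 C=50 D=17 E=20] open={R10,R11,R12,R5,R7,R8,R9}
Step 18: reserve R13 E 6 -> on_hand[A=31 B=29 C=50 D=19 E=27] avail[A=20 B=20 C=50 D=17 E=14] open={R10,R11,R12,R13,R5,R7,R8,R9}

Answer: A: 20
B: 20
C: 50
D: 17
E: 14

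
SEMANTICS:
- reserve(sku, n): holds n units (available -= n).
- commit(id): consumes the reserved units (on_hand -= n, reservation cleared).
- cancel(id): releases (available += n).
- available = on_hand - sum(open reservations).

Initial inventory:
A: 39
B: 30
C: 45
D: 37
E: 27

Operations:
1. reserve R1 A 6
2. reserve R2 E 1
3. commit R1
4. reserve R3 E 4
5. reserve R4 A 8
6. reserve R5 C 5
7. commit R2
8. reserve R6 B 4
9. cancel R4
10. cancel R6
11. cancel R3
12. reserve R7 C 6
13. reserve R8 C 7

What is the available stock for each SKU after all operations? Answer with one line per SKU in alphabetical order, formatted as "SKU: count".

Answer: A: 33
B: 30
C: 27
D: 37
E: 26

Derivation:
Step 1: reserve R1 A 6 -> on_hand[A=39 B=30 C=45 D=37 E=27] avail[A=33 B=30 C=45 D=37 E=27] open={R1}
Step 2: reserve R2 E 1 -> on_hand[A=39 B=30 C=45 D=37 E=27] avail[A=33 B=30 C=45 D=37 E=26] open={R1,R2}
Step 3: commit R1 -> on_hand[A=33 B=30 C=45 D=37 E=27] avail[A=33 B=30 C=45 D=37 E=26] open={R2}
Step 4: reserve R3 E 4 -> on_hand[A=33 B=30 C=45 D=37 E=27] avail[A=33 B=30 C=45 D=37 E=22] open={R2,R3}
Step 5: reserve R4 A 8 -> on_hand[A=33 B=30 C=45 D=37 E=27] avail[A=25 B=30 C=45 D=37 E=22] open={R2,R3,R4}
Step 6: reserve R5 C 5 -> on_hand[A=33 B=30 C=45 D=37 E=27] avail[A=25 B=30 C=40 D=37 E=22] open={R2,R3,R4,R5}
Step 7: commit R2 -> on_hand[A=33 B=30 C=45 D=37 E=26] avail[A=25 B=30 C=40 D=37 E=22] open={R3,R4,R5}
Step 8: reserve R6 B 4 -> on_hand[A=33 B=30 C=45 D=37 E=26] avail[A=25 B=26 C=40 D=37 E=22] open={R3,R4,R5,R6}
Step 9: cancel R4 -> on_hand[A=33 B=30 C=45 D=37 E=26] avail[A=33 B=26 C=40 D=37 E=22] open={R3,R5,R6}
Step 10: cancel R6 -> on_hand[A=33 B=30 C=45 D=37 E=26] avail[A=33 B=30 C=40 D=37 E=22] open={R3,R5}
Step 11: cancel R3 -> on_hand[A=33 B=30 C=45 D=37 E=26] avail[A=33 B=30 C=40 D=37 E=26] open={R5}
Step 12: reserve R7 C 6 -> on_hand[A=33 B=30 C=45 D=37 E=26] avail[A=33 B=30 C=34 D=37 E=26] open={R5,R7}
Step 13: reserve R8 C 7 -> on_hand[A=33 B=30 C=45 D=37 E=26] avail[A=33 B=30 C=27 D=37 E=26] open={R5,R7,R8}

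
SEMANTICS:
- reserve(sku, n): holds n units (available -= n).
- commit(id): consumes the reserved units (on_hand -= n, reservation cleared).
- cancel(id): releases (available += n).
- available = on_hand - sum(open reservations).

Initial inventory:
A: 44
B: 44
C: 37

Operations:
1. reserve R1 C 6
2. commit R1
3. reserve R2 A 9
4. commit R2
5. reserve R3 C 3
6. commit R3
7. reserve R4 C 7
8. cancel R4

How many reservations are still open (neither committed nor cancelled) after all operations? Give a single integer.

Answer: 0

Derivation:
Step 1: reserve R1 C 6 -> on_hand[A=44 B=44 C=37] avail[A=44 B=44 C=31] open={R1}
Step 2: commit R1 -> on_hand[A=44 B=44 C=31] avail[A=44 B=44 C=31] open={}
Step 3: reserve R2 A 9 -> on_hand[A=44 B=44 C=31] avail[A=35 B=44 C=31] open={R2}
Step 4: commit R2 -> on_hand[A=35 B=44 C=31] avail[A=35 B=44 C=31] open={}
Step 5: reserve R3 C 3 -> on_hand[A=35 B=44 C=31] avail[A=35 B=44 C=28] open={R3}
Step 6: commit R3 -> on_hand[A=35 B=44 C=28] avail[A=35 B=44 C=28] open={}
Step 7: reserve R4 C 7 -> on_hand[A=35 B=44 C=28] avail[A=35 B=44 C=21] open={R4}
Step 8: cancel R4 -> on_hand[A=35 B=44 C=28] avail[A=35 B=44 C=28] open={}
Open reservations: [] -> 0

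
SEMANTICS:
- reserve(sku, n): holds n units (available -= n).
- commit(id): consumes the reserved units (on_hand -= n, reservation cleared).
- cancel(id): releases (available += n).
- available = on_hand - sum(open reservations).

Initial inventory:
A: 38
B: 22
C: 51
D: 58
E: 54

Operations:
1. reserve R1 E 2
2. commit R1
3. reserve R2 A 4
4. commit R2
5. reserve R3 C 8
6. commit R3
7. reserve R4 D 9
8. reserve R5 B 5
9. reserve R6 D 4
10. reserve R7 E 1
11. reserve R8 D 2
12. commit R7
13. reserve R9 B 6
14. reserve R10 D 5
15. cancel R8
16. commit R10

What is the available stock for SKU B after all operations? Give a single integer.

Step 1: reserve R1 E 2 -> on_hand[A=38 B=22 C=51 D=58 E=54] avail[A=38 B=22 C=51 D=58 E=52] open={R1}
Step 2: commit R1 -> on_hand[A=38 B=22 C=51 D=58 E=52] avail[A=38 B=22 C=51 D=58 E=52] open={}
Step 3: reserve R2 A 4 -> on_hand[A=38 B=22 C=51 D=58 E=52] avail[A=34 B=22 C=51 D=58 E=52] open={R2}
Step 4: commit R2 -> on_hand[A=34 B=22 C=51 D=58 E=52] avail[A=34 B=22 C=51 D=58 E=52] open={}
Step 5: reserve R3 C 8 -> on_hand[A=34 B=22 C=51 D=58 E=52] avail[A=34 B=22 C=43 D=58 E=52] open={R3}
Step 6: commit R3 -> on_hand[A=34 B=22 C=43 D=58 E=52] avail[A=34 B=22 C=43 D=58 E=52] open={}
Step 7: reserve R4 D 9 -> on_hand[A=34 B=22 C=43 D=58 E=52] avail[A=34 B=22 C=43 D=49 E=52] open={R4}
Step 8: reserve R5 B 5 -> on_hand[A=34 B=22 C=43 D=58 E=52] avail[A=34 B=17 C=43 D=49 E=52] open={R4,R5}
Step 9: reserve R6 D 4 -> on_hand[A=34 B=22 C=43 D=58 E=52] avail[A=34 B=17 C=43 D=45 E=52] open={R4,R5,R6}
Step 10: reserve R7 E 1 -> on_hand[A=34 B=22 C=43 D=58 E=52] avail[A=34 B=17 C=43 D=45 E=51] open={R4,R5,R6,R7}
Step 11: reserve R8 D 2 -> on_hand[A=34 B=22 C=43 D=58 E=52] avail[A=34 B=17 C=43 D=43 E=51] open={R4,R5,R6,R7,R8}
Step 12: commit R7 -> on_hand[A=34 B=22 C=43 D=58 E=51] avail[A=34 B=17 C=43 D=43 E=51] open={R4,R5,R6,R8}
Step 13: reserve R9 B 6 -> on_hand[A=34 B=22 C=43 D=58 E=51] avail[A=34 B=11 C=43 D=43 E=51] open={R4,R5,R6,R8,R9}
Step 14: reserve R10 D 5 -> on_hand[A=34 B=22 C=43 D=58 E=51] avail[A=34 B=11 C=43 D=38 E=51] open={R10,R4,R5,R6,R8,R9}
Step 15: cancel R8 -> on_hand[A=34 B=22 C=43 D=58 E=51] avail[A=34 B=11 C=43 D=40 E=51] open={R10,R4,R5,R6,R9}
Step 16: commit R10 -> on_hand[A=34 B=22 C=43 D=53 E=51] avail[A=34 B=11 C=43 D=40 E=51] open={R4,R5,R6,R9}
Final available[B] = 11

Answer: 11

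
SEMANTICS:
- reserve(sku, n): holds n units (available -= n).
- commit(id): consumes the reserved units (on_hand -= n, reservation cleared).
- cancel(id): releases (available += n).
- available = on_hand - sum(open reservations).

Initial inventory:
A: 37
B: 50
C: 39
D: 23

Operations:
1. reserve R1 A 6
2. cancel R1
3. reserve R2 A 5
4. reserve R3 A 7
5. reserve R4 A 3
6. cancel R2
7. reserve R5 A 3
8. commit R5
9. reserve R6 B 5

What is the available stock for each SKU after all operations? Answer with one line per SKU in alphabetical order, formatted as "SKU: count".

Step 1: reserve R1 A 6 -> on_hand[A=37 B=50 C=39 D=23] avail[A=31 B=50 C=39 D=23] open={R1}
Step 2: cancel R1 -> on_hand[A=37 B=50 C=39 D=23] avail[A=37 B=50 C=39 D=23] open={}
Step 3: reserve R2 A 5 -> on_hand[A=37 B=50 C=39 D=23] avail[A=32 B=50 C=39 D=23] open={R2}
Step 4: reserve R3 A 7 -> on_hand[A=37 B=50 C=39 D=23] avail[A=25 B=50 C=39 D=23] open={R2,R3}
Step 5: reserve R4 A 3 -> on_hand[A=37 B=50 C=39 D=23] avail[A=22 B=50 C=39 D=23] open={R2,R3,R4}
Step 6: cancel R2 -> on_hand[A=37 B=50 C=39 D=23] avail[A=27 B=50 C=39 D=23] open={R3,R4}
Step 7: reserve R5 A 3 -> on_hand[A=37 B=50 C=39 D=23] avail[A=24 B=50 C=39 D=23] open={R3,R4,R5}
Step 8: commit R5 -> on_hand[A=34 B=50 C=39 D=23] avail[A=24 B=50 C=39 D=23] open={R3,R4}
Step 9: reserve R6 B 5 -> on_hand[A=34 B=50 C=39 D=23] avail[A=24 B=45 C=39 D=23] open={R3,R4,R6}

Answer: A: 24
B: 45
C: 39
D: 23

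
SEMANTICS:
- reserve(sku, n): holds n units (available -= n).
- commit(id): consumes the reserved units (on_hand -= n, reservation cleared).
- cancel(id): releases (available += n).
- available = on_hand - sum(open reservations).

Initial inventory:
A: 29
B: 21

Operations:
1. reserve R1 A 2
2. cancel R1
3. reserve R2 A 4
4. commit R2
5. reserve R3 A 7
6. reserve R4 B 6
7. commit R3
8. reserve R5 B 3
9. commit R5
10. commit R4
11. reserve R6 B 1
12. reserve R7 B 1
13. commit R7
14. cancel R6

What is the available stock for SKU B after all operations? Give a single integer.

Step 1: reserve R1 A 2 -> on_hand[A=29 B=21] avail[A=27 B=21] open={R1}
Step 2: cancel R1 -> on_hand[A=29 B=21] avail[A=29 B=21] open={}
Step 3: reserve R2 A 4 -> on_hand[A=29 B=21] avail[A=25 B=21] open={R2}
Step 4: commit R2 -> on_hand[A=25 B=21] avail[A=25 B=21] open={}
Step 5: reserve R3 A 7 -> on_hand[A=25 B=21] avail[A=18 B=21] open={R3}
Step 6: reserve R4 B 6 -> on_hand[A=25 B=21] avail[A=18 B=15] open={R3,R4}
Step 7: commit R3 -> on_hand[A=18 B=21] avail[A=18 B=15] open={R4}
Step 8: reserve R5 B 3 -> on_hand[A=18 B=21] avail[A=18 B=12] open={R4,R5}
Step 9: commit R5 -> on_hand[A=18 B=18] avail[A=18 B=12] open={R4}
Step 10: commit R4 -> on_hand[A=18 B=12] avail[A=18 B=12] open={}
Step 11: reserve R6 B 1 -> on_hand[A=18 B=12] avail[A=18 B=11] open={R6}
Step 12: reserve R7 B 1 -> on_hand[A=18 B=12] avail[A=18 B=10] open={R6,R7}
Step 13: commit R7 -> on_hand[A=18 B=11] avail[A=18 B=10] open={R6}
Step 14: cancel R6 -> on_hand[A=18 B=11] avail[A=18 B=11] open={}
Final available[B] = 11

Answer: 11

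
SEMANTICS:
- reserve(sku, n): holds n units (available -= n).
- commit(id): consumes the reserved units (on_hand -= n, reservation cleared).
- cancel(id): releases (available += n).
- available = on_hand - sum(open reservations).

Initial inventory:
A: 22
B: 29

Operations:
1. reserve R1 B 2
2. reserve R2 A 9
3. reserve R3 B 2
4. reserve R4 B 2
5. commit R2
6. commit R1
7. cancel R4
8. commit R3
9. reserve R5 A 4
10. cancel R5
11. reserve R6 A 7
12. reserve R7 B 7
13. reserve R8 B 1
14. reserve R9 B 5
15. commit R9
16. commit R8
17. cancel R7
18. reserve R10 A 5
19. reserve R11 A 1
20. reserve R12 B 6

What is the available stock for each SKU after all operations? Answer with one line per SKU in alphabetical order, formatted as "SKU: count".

Answer: A: 0
B: 13

Derivation:
Step 1: reserve R1 B 2 -> on_hand[A=22 B=29] avail[A=22 B=27] open={R1}
Step 2: reserve R2 A 9 -> on_hand[A=22 B=29] avail[A=13 B=27] open={R1,R2}
Step 3: reserve R3 B 2 -> on_hand[A=22 B=29] avail[A=13 B=25] open={R1,R2,R3}
Step 4: reserve R4 B 2 -> on_hand[A=22 B=29] avail[A=13 B=23] open={R1,R2,R3,R4}
Step 5: commit R2 -> on_hand[A=13 B=29] avail[A=13 B=23] open={R1,R3,R4}
Step 6: commit R1 -> on_hand[A=13 B=27] avail[A=13 B=23] open={R3,R4}
Step 7: cancel R4 -> on_hand[A=13 B=27] avail[A=13 B=25] open={R3}
Step 8: commit R3 -> on_hand[A=13 B=25] avail[A=13 B=25] open={}
Step 9: reserve R5 A 4 -> on_hand[A=13 B=25] avail[A=9 B=25] open={R5}
Step 10: cancel R5 -> on_hand[A=13 B=25] avail[A=13 B=25] open={}
Step 11: reserve R6 A 7 -> on_hand[A=13 B=25] avail[A=6 B=25] open={R6}
Step 12: reserve R7 B 7 -> on_hand[A=13 B=25] avail[A=6 B=18] open={R6,R7}
Step 13: reserve R8 B 1 -> on_hand[A=13 B=25] avail[A=6 B=17] open={R6,R7,R8}
Step 14: reserve R9 B 5 -> on_hand[A=13 B=25] avail[A=6 B=12] open={R6,R7,R8,R9}
Step 15: commit R9 -> on_hand[A=13 B=20] avail[A=6 B=12] open={R6,R7,R8}
Step 16: commit R8 -> on_hand[A=13 B=19] avail[A=6 B=12] open={R6,R7}
Step 17: cancel R7 -> on_hand[A=13 B=19] avail[A=6 B=19] open={R6}
Step 18: reserve R10 A 5 -> on_hand[A=13 B=19] avail[A=1 B=19] open={R10,R6}
Step 19: reserve R11 A 1 -> on_hand[A=13 B=19] avail[A=0 B=19] open={R10,R11,R6}
Step 20: reserve R12 B 6 -> on_hand[A=13 B=19] avail[A=0 B=13] open={R10,R11,R12,R6}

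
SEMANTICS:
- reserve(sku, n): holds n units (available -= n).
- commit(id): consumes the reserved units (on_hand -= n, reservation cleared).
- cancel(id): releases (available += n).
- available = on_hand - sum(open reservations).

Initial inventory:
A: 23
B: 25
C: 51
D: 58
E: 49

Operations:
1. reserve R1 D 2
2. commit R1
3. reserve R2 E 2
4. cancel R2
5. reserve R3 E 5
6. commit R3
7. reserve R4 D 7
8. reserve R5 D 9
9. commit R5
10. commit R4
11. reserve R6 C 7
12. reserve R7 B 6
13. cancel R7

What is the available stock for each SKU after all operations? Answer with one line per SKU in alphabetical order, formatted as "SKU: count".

Step 1: reserve R1 D 2 -> on_hand[A=23 B=25 C=51 D=58 E=49] avail[A=23 B=25 C=51 D=56 E=49] open={R1}
Step 2: commit R1 -> on_hand[A=23 B=25 C=51 D=56 E=49] avail[A=23 B=25 C=51 D=56 E=49] open={}
Step 3: reserve R2 E 2 -> on_hand[A=23 B=25 C=51 D=56 E=49] avail[A=23 B=25 C=51 D=56 E=47] open={R2}
Step 4: cancel R2 -> on_hand[A=23 B=25 C=51 D=56 E=49] avail[A=23 B=25 C=51 D=56 E=49] open={}
Step 5: reserve R3 E 5 -> on_hand[A=23 B=25 C=51 D=56 E=49] avail[A=23 B=25 C=51 D=56 E=44] open={R3}
Step 6: commit R3 -> on_hand[A=23 B=25 C=51 D=56 E=44] avail[A=23 B=25 C=51 D=56 E=44] open={}
Step 7: reserve R4 D 7 -> on_hand[A=23 B=25 C=51 D=56 E=44] avail[A=23 B=25 C=51 D=49 E=44] open={R4}
Step 8: reserve R5 D 9 -> on_hand[A=23 B=25 C=51 D=56 E=44] avail[A=23 B=25 C=51 D=40 E=44] open={R4,R5}
Step 9: commit R5 -> on_hand[A=23 B=25 C=51 D=47 E=44] avail[A=23 B=25 C=51 D=40 E=44] open={R4}
Step 10: commit R4 -> on_hand[A=23 B=25 C=51 D=40 E=44] avail[A=23 B=25 C=51 D=40 E=44] open={}
Step 11: reserve R6 C 7 -> on_hand[A=23 B=25 C=51 D=40 E=44] avail[A=23 B=25 C=44 D=40 E=44] open={R6}
Step 12: reserve R7 B 6 -> on_hand[A=23 B=25 C=51 D=40 E=44] avail[A=23 B=19 C=44 D=40 E=44] open={R6,R7}
Step 13: cancel R7 -> on_hand[A=23 B=25 C=51 D=40 E=44] avail[A=23 B=25 C=44 D=40 E=44] open={R6}

Answer: A: 23
B: 25
C: 44
D: 40
E: 44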